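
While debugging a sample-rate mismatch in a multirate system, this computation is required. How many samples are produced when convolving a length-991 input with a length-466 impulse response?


Linear convolution output length:
L = N + M - 1
  = 991 + 466 - 1
  = 1456 samples

1456


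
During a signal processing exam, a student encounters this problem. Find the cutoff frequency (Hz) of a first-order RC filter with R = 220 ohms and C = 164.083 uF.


Cutoff frequency of a first-order RC filter:
fc = 1 / (2 * pi * R * C)
C = 164.083 uF = 0.000164083 F
fc = 1 / (2 * pi * 220 * 0.000164083)
   = 1 / 0.22681205684675
   = 4.408937 Hz

4.408937 Hz


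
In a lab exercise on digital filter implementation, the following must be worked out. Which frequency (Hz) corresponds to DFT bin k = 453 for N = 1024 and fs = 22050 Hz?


Frequency of DFT bin k:
f_k = k * fs / N
    = 453 * 22050 / 1024
    = 9988650 / 1024
    = 9754.541 Hz

9754.541 Hz


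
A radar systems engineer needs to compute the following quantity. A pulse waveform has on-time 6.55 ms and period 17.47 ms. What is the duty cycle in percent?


Duty cycle as a percentage:
DC = (t_on / T) * 100
   = (6.55 / 17.47) * 100
   = 0.374928 * 100
   = 37.49 %

37.49 %


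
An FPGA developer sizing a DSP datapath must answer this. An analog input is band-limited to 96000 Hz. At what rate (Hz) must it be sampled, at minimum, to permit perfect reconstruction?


The Nyquist rate is twice the maximum frequency component.
fs_min = 2 * fmax
      = 2 * 96000
      = 192000 Hz

192000


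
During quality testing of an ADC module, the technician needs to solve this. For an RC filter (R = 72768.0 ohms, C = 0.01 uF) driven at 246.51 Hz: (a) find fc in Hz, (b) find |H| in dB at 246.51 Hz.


Step 1 — cutoff frequency:
fc = 1 / (2*pi*R*C)
C = 0.01 uF = 1e-08 F
fc = 1 / (2*pi*72768.0*1e-08)
   = 218.716 Hz

Step 2 — magnitude at f = 246.51 Hz:
|H(f)| = 1 / sqrt(1 + (f/fc)^2)
f/fc = 246.51 / 218.716 = 1.127078
|H| = 1 / sqrt(1 + 1.270305) = 0.6636787
|H|_dB = 20*log10(0.6636787) = -3.56 dB

fc = 218.716 Hz; |H(246.51 Hz)| = -3.56 dB


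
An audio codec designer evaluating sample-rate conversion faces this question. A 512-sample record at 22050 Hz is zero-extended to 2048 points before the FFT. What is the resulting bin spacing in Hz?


Frequency resolution after zero-padding:
N_padded = 512 * 4 = 2048
df = fs / N_padded
   = 22050 / 2048
   = 10.7666 Hz

10.7666 Hz


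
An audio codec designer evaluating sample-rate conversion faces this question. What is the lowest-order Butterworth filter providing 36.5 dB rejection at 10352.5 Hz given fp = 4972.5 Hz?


Butterworth filter order formula:
n = log10(10^(A/10) - 1) / (2 * log10(f_stop/f_pass))
10^(36.5/10) - 1 = 4465.8359
f_stop/f_pass = 10352.5 / 4972.5 = 2.082
n = 5.7304 -> ceil = 6

6


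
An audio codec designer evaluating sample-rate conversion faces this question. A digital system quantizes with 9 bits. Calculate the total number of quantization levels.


Number of quantization levels = 2^N
= 2^9
= 512

512


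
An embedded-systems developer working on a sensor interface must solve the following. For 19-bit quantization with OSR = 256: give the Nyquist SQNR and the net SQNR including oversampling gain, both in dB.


Step 1 — baseline SQNR at Nyquist:
SQNR_base = 6.02*N + 1.76
          = 6.02*19 + 1.76
          = 116.14 dB

Step 2 — oversampling processing gain:
G = 10*log10(OSR) = 10*log10(256) = 24.08 dB

Step 3 — total:
SQNR_total = 116.14 + 24.08 = 140.22 dB

Base SQNR = 116.14 dB; oversampled SQNR = 140.22 dB


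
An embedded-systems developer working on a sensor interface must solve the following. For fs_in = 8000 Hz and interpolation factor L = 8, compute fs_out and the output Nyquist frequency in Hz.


Step 1 — output sample rate after interpolation by L:
fs_out = L * fs_in = 8 * 8000 = 64000 Hz

Step 2 — Nyquist frequency of the output stream:
f_Nyq = fs_out / 2 = 64000 / 2 = 32000.0 Hz

fs_out = 64000 Hz; f_Nyquist = 32000.0 Hz


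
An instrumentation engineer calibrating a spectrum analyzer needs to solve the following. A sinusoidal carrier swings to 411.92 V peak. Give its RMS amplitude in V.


RMS voltage for a sinusoidal waveform:
V_rms = V_peak / sqrt(2)
      = 411.92 / 1.414214
      = 291.271 V

291.271 V


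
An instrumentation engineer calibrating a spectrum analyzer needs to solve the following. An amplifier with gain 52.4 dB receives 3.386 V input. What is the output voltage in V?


Output voltage from dB gain:
V_out = V_in * 10^(gain_dB / 20)
      = 3.386 * 10^(52.4 / 20)
      = 3.386 * 416.869383
      = 1411.5197 V

1411.5197 V


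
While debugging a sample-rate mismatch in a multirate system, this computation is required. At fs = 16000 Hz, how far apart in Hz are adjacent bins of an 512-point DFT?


DFT frequency resolution:
df = fs / N
   = 16000 / 512
   = 31.25 Hz

31.25 Hz


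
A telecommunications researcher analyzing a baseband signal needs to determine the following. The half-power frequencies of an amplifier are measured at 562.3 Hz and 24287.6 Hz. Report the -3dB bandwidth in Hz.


Bandwidth is the difference of -3dB frequencies:
BW = f_high - f_low
   = 24287.6 - 562.3
   = 23725.3 Hz

23725.3 Hz


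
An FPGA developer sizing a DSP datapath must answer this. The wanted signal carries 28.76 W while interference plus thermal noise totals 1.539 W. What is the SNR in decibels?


SNR in decibels:
SNR = 10 * log10(Ps / Pn)
    = 10 * log10(28.76 / 1.539)
    = 10 * log10(18.6875)
    = 10 * 1.2716
    = 12.72 dB

12.72 dB


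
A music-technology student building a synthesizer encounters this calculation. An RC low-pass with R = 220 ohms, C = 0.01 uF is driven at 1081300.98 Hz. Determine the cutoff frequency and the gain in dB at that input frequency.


Step 1 — cutoff frequency:
fc = 1 / (2*pi*R*C)
C = 0.01 uF = 1e-08 F
fc = 1 / (2*pi*220*1e-08)
   = 72343.156 Hz

Step 2 — magnitude at f = 1081300.98 Hz:
|H(f)| = 1 / sqrt(1 + (f/fc)^2)
f/fc = 1081300.98 / 72343.156 = 14.946832
|H| = 1 / sqrt(1 + 223.407787) = 0.0667546
|H|_dB = 20*log10(0.0667546) = -23.51 dB

fc = 72343.156 Hz; |H(1081300.98 Hz)| = -23.51 dB


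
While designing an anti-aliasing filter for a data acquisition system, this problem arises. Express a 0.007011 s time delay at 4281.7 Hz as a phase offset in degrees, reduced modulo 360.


Phase shift from frequency and time delay:
phi = 360 * f * t_delay
    = 360 * 4281.7 * 0.007011
    = 10806.84 degrees
    mod 360 = 6.84 degrees

6.84 degrees


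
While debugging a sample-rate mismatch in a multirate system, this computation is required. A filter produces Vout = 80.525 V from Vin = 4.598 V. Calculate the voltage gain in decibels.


Voltage gain in dB:
G = 20 * log10(Vout / Vin)
  = 20 * log10(80.525 / 4.598)
  = 20 * log10(17.513049)
  = 20 * 1.243362
  = 24.87 dB

24.87 dB


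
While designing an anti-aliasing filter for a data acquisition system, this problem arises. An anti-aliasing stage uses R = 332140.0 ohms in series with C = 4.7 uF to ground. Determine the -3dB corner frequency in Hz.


Cutoff frequency of a first-order RC filter:
fc = 1 / (2 * pi * R * C)
C = 4.7 uF = 4.7e-06 F
fc = 1 / (2 * pi * 332140.0 * 4.7e-06)
   = 1 / 9.8084166892552
   = 0.101953 Hz

0.101953 Hz


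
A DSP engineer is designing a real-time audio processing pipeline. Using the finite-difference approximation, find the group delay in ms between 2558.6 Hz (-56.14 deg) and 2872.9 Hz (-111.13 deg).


Group delay from phase difference:
tau = -d(phi)/d(omega)
d(phi) = -54.99 deg = -0.959757 rad
d(omega) = 2*pi*(2872.9 - 2558.6) = 1974.8051 rad/s
tau = -(-0.959757) / 1974.8051
    = 0.486 ms

0.486 ms


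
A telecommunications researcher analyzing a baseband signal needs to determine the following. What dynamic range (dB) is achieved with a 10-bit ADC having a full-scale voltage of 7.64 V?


Dynamic range from full-scale to LSB:
V_min = V_max / 2^bits = 7.64 / 2^10
DR = 20 * log10(V_max / V_min)
   = 20 * log10(2^10)
   = 20 * 10 * log10(2)
   = 60.21 dB

60.21 dB


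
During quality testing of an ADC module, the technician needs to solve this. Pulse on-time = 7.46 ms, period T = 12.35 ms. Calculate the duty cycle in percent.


Duty cycle as a percentage:
DC = (t_on / T) * 100
   = (7.46 / 12.35) * 100
   = 0.604049 * 100
   = 60.4 %

60.4 %


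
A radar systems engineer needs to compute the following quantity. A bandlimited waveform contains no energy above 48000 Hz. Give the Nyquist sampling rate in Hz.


The Nyquist rate is twice the maximum frequency component.
fs_min = 2 * fmax
      = 2 * 48000
      = 96000 Hz

96000


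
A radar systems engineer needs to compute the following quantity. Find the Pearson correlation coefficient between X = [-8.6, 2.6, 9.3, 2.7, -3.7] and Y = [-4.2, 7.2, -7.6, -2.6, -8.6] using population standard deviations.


Pearson correlation coefficient (population):
r = cov(X,Y) / (std(X) * std(Y))
Mean X = 0.46, Mean Y = -3.16
Cov(X,Y) = 3.2456
Std(X) = 6.117712, Std(Y) = 5.621957
r = 0.0944

0.0944


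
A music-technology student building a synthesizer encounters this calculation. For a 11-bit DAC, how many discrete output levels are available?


Number of quantization levels = 2^N
= 2^11
= 2048

2048


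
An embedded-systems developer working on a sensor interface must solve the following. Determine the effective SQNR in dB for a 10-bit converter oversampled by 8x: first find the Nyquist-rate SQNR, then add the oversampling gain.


Step 1 — baseline SQNR at Nyquist:
SQNR_base = 6.02*N + 1.76
          = 6.02*10 + 1.76
          = 61.96 dB

Step 2 — oversampling processing gain:
G = 10*log10(OSR) = 10*log10(8) = 9.03 dB

Step 3 — total:
SQNR_total = 61.96 + 9.03 = 70.99 dB

Base SQNR = 61.96 dB; oversampled SQNR = 70.99 dB


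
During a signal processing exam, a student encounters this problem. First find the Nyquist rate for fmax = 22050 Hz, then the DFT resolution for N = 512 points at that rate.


Step 1 — Nyquist sampling rate:
fs = 2 * fmax = 2 * 22050 = 44100 Hz

Step 2 — DFT bin spacing:
df = fs / N = 44100 / 512 = 86.1328 Hz

86.1328 Hz


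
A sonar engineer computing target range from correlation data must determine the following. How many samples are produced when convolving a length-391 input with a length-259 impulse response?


Linear convolution output length:
L = N + M - 1
  = 391 + 259 - 1
  = 649 samples

649


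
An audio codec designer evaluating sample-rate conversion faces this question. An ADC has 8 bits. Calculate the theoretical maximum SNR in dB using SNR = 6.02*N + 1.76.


Theoretical SNR for a full-scale sinusoid:
SNR = 6.02 * N + 1.76
    = 6.02 * 8 + 1.76
    = 48.16 + 1.76
    = 49.92 dB

49.92 dB


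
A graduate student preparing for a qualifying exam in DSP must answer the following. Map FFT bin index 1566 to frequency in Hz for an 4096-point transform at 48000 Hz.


Frequency of DFT bin k:
f_k = k * fs / N
    = 1566 * 48000 / 4096
    = 75168000 / 4096
    = 18351.562 Hz

18351.562 Hz


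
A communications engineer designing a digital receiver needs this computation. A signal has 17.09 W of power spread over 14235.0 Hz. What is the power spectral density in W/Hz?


Power spectral density:
PSD = P / BW
    = 17.09 / 14235.0
    = 0.00120056 W/Hz

0.00120056 W/Hz


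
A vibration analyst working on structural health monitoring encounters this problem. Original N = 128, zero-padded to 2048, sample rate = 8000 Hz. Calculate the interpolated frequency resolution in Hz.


Frequency resolution after zero-padding:
N_padded = 128 * 16 = 2048
df = fs / N_padded
   = 8000 / 2048
   = 3.9062 Hz

3.9062 Hz


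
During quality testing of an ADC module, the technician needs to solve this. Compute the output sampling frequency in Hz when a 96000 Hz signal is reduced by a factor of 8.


Decimation reduces the sample rate:
fs_out = fs_in / M
       = 96000 / 8
       = 12000.0 Hz

12000.0 Hz


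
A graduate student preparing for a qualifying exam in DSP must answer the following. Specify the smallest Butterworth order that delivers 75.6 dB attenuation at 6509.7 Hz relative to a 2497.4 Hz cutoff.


Butterworth filter order formula:
n = log10(10^(A/10) - 1) / (2 * log10(f_stop/f_pass))
10^(75.6/10) - 1 = 36307804.477
f_stop/f_pass = 6509.7 / 2497.4 = 2.6066
n = 9.0849 -> ceil = 10

10


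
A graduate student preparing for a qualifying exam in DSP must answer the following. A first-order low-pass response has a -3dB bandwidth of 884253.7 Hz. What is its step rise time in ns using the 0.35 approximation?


Rise time from bandwidth relationship:
tr = 0.35 / BW
   = 0.35 / 884253.7
   = 3.958140068e-07 s
   = 395.814 ns

395.814 ns


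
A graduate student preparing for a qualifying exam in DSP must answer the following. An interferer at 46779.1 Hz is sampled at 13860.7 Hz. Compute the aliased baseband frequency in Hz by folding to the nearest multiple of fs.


Compute the nearest integer multiple of fs to the signal:
n = round(46779.1 / 13860.7) = 3
f_alias = |46779.1 - 3 * 13860.7|
        = |46779.1 - 41582.1|
        = 5197.0 Hz

5197.0


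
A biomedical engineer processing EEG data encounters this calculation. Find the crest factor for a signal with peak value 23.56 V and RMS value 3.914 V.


Crest factor is the ratio of peak to RMS:
CF = V_peak / V_rms
   = 23.56 / 3.914
   = 6.0194

6.0194


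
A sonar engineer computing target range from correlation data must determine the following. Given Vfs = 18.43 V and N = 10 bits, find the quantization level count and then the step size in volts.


Step 1 — number of quantization levels:
L = 2^N = 2^10 = 1024

Step 2 — LSB step size:
delta = Vfs / L
      = 18.43 / 1024
      = 0.01799805 V

Levels = 1024; step size = 0.01799805 V


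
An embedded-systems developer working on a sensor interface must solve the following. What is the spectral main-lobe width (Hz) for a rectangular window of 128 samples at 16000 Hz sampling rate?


Main lobe width for a rectangular window:
Width = 2 * fs / N
      = 2 * 16000 / 128
      = 32000 / 128
      = 250.0 Hz

250.0 Hz


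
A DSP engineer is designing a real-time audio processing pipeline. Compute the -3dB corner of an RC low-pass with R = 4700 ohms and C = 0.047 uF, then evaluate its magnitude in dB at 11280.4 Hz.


Step 1 — cutoff frequency:
fc = 1 / (2*pi*R*C)
C = 0.047 uF = 4.7e-08 F
fc = 1 / (2*pi*4700*4.7e-08)
   = 720.484 Hz

Step 2 — magnitude at f = 11280.4 Hz:
|H(f)| = 1 / sqrt(1 + (f/fc)^2)
f/fc = 11280.4 / 720.484 = 15.656697
|H| = 1 / sqrt(1 + 245.132161) = 0.0637406
|H|_dB = 20*log10(0.0637406) = -23.91 dB

fc = 720.484 Hz; |H(11280.4 Hz)| = -23.91 dB


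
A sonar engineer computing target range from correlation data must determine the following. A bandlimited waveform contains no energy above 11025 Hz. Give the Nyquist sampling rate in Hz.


The Nyquist rate is twice the maximum frequency component.
fs_min = 2 * fmax
      = 2 * 11025
      = 22050 Hz

22050


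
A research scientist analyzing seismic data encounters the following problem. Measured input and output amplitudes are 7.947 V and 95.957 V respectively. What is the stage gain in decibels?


Voltage gain in dB:
G = 20 * log10(Vout / Vin)
  = 20 * log10(95.957 / 7.947)
  = 20 * log10(12.074619)
  = 20 * 1.081873
  = 21.64 dB

21.64 dB


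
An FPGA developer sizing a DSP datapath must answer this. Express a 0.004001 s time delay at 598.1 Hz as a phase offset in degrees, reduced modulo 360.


Phase shift from frequency and time delay:
phi = 360 * f * t_delay
    = 360 * 598.1 * 0.004001
    = 861.48 degrees
    mod 360 = 141.48 degrees

141.48 degrees


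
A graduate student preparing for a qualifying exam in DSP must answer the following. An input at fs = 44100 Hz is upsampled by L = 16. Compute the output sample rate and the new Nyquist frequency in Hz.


Step 1 — output sample rate after interpolation by L:
fs_out = L * fs_in = 16 * 44100 = 705600 Hz

Step 2 — Nyquist frequency of the output stream:
f_Nyq = fs_out / 2 = 705600 / 2 = 352800.0 Hz

fs_out = 705600 Hz; f_Nyquist = 352800.0 Hz


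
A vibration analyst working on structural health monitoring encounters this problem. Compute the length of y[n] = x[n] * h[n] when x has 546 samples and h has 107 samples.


Linear convolution output length:
L = N + M - 1
  = 546 + 107 - 1
  = 652 samples

652


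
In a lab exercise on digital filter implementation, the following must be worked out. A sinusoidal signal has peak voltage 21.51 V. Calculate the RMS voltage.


RMS voltage for a sinusoidal waveform:
V_rms = V_peak / sqrt(2)
      = 21.51 / 1.414214
      = 15.21 V

15.21 V


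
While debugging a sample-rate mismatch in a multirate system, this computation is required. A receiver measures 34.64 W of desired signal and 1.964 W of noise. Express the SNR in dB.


SNR in decibels:
SNR = 10 * log10(Ps / Pn)
    = 10 * log10(34.64 / 1.964)
    = 10 * log10(17.6375)
    = 10 * 1.2464
    = 12.46 dB

12.46 dB


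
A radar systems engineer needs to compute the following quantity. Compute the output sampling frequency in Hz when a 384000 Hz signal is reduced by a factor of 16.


Decimation reduces the sample rate:
fs_out = fs_in / M
       = 384000 / 16
       = 24000.0 Hz

24000.0 Hz


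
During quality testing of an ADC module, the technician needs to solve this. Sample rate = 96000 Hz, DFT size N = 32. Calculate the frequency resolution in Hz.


DFT frequency resolution:
df = fs / N
   = 96000 / 32
   = 3000.0 Hz

3000.0 Hz


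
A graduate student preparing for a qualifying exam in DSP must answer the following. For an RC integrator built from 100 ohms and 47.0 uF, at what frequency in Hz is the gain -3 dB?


Cutoff frequency of a first-order RC filter:
fc = 1 / (2 * pi * R * C)
C = 47.0 uF = 4.7e-05 F
fc = 1 / (2 * pi * 100 * 4.7e-05)
   = 1 / 0.029530970943744
   = 33.862754 Hz

33.862754 Hz


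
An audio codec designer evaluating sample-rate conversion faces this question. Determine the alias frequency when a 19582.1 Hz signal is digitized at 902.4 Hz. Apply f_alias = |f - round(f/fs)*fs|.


Compute the nearest integer multiple of fs to the signal:
n = round(19582.1 / 902.4) = 22
f_alias = |19582.1 - 22 * 902.4|
        = |19582.1 - 19852.8|
        = 270.7 Hz

270.7


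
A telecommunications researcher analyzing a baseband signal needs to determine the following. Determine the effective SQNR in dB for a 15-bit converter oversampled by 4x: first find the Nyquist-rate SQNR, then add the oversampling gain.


Step 1 — baseline SQNR at Nyquist:
SQNR_base = 6.02*N + 1.76
          = 6.02*15 + 1.76
          = 92.06 dB

Step 2 — oversampling processing gain:
G = 10*log10(OSR) = 10*log10(4) = 6.02 dB

Step 3 — total:
SQNR_total = 92.06 + 6.02 = 98.08 dB

Base SQNR = 92.06 dB; oversampled SQNR = 98.08 dB


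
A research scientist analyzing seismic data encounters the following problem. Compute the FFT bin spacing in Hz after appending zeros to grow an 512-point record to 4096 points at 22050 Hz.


Frequency resolution after zero-padding:
N_padded = 512 * 8 = 4096
df = fs / N_padded
   = 22050 / 4096
   = 5.3833 Hz

5.3833 Hz


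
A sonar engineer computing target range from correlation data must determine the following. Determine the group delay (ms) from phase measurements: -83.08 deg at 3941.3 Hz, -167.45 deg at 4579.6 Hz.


Group delay from phase difference:
tau = -d(phi)/d(omega)
d(phi) = -84.37 deg = -1.472534 rad
d(omega) = 2*pi*(4579.6 - 3941.3) = 4010.5572 rad/s
tau = -(-1.472534) / 4010.5572
    = 0.3672 ms

0.3672 ms


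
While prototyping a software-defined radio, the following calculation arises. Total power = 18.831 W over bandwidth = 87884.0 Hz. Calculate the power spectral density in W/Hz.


Power spectral density:
PSD = P / BW
    = 18.831 / 87884.0
    = 0.00021427 W/Hz

0.00021427 W/Hz


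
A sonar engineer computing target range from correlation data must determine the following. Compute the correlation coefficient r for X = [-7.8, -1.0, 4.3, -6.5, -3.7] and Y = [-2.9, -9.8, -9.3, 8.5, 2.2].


Pearson correlation coefficient (population):
r = cov(X,Y) / (std(X) * std(Y))
Mean X = -2.94, Mean Y = -2.26
Cov(X,Y) = -20.8364
Std(X) = 4.313977, Std(Y) = 6.964079
r = -0.6936

-0.6936


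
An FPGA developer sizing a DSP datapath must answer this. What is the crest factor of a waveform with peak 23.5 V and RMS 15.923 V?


Crest factor is the ratio of peak to RMS:
CF = V_peak / V_rms
   = 23.5 / 15.923
   = 1.4759

1.4759


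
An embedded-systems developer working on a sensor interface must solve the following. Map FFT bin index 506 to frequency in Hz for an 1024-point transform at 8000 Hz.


Frequency of DFT bin k:
f_k = k * fs / N
    = 506 * 8000 / 1024
    = 4048000 / 1024
    = 3953.125 Hz

3953.125 Hz


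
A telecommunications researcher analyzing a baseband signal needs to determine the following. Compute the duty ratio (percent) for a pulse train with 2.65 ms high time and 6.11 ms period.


Duty cycle as a percentage:
DC = (t_on / T) * 100
   = (2.65 / 6.11) * 100
   = 0.433715 * 100
   = 43.37 %

43.37 %


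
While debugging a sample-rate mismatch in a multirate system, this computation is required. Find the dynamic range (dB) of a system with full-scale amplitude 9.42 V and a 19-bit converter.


Dynamic range from full-scale to LSB:
V_min = V_max / 2^bits = 9.42 / 2^19
DR = 20 * log10(V_max / V_min)
   = 20 * log10(2^19)
   = 20 * 19 * log10(2)
   = 114.39 dB

114.39 dB


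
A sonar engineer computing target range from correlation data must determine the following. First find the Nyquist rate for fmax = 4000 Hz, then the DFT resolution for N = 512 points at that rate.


Step 1 — Nyquist sampling rate:
fs = 2 * fmax = 2 * 4000 = 8000 Hz

Step 2 — DFT bin spacing:
df = fs / N = 8000 / 512 = 15.625 Hz

15.625 Hz


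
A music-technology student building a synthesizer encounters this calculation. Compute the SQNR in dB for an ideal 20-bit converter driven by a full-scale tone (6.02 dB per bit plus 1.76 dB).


Theoretical SNR for a full-scale sinusoid:
SNR = 6.02 * N + 1.76
    = 6.02 * 20 + 1.76
    = 120.4 + 1.76
    = 122.16 dB

122.16 dB


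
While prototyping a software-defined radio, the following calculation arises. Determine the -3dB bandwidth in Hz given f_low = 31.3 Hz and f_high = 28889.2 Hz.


Bandwidth is the difference of -3dB frequencies:
BW = f_high - f_low
   = 28889.2 - 31.3
   = 28857.9 Hz

28857.9 Hz


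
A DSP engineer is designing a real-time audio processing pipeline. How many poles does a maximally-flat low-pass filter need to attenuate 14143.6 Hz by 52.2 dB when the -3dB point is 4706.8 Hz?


Butterworth filter order formula:
n = log10(10^(A/10) - 1) / (2 * log10(f_stop/f_pass))
10^(52.2/10) - 1 = 165957.6907
f_stop/f_pass = 14143.6 / 4706.8 = 3.0049
n = 5.4621 -> ceil = 6

6


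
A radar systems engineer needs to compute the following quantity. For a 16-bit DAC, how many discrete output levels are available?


Number of quantization levels = 2^N
= 2^16
= 65536

65536


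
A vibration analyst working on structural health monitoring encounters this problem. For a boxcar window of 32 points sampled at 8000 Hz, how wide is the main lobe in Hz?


Main lobe width for a rectangular window:
Width = 2 * fs / N
      = 2 * 8000 / 32
      = 16000 / 32
      = 500.0 Hz

500.0 Hz


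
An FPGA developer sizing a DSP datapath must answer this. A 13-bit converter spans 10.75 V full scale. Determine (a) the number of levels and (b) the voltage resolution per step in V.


Step 1 — number of quantization levels:
L = 2^N = 2^13 = 8192

Step 2 — LSB step size:
delta = Vfs / L
      = 10.75 / 8192
      = 0.00131226 V

Levels = 8192; step size = 0.00131226 V


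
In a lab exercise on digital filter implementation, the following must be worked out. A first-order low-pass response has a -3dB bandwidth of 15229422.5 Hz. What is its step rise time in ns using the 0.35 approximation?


Rise time from bandwidth relationship:
tr = 0.35 / BW
   = 0.35 / 15229422.5
   = 2.298183007e-08 s
   = 22.9818 ns

22.9818 ns


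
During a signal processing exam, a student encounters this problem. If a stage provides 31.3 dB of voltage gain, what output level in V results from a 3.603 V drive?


Output voltage from dB gain:
V_out = V_in * 10^(gain_dB / 20)
      = 3.603 * 10^(31.3 / 20)
      = 3.603 * 36.72823
      = 132.3318 V

132.3318 V


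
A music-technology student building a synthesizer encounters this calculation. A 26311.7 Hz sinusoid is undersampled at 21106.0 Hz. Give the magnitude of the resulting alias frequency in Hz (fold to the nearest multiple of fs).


Compute the nearest integer multiple of fs to the signal:
n = round(26311.7 / 21106.0) = 1
f_alias = |26311.7 - 1 * 21106.0|
        = |26311.7 - 21106.0|
        = 5205.7 Hz

5205.7


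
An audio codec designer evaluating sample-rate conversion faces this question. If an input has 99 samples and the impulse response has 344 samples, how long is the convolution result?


Linear convolution output length:
L = N + M - 1
  = 99 + 344 - 1
  = 442 samples

442


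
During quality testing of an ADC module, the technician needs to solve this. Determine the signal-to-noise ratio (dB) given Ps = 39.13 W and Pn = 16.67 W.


SNR in decibels:
SNR = 10 * log10(Ps / Pn)
    = 10 * log10(39.13 / 16.67)
    = 10 * log10(2.3473)
    = 10 * 0.3706
    = 3.71 dB

3.71 dB


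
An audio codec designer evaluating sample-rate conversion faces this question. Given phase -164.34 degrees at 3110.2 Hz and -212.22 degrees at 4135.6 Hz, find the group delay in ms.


Group delay from phase difference:
tau = -d(phi)/d(omega)
d(phi) = -47.88 deg = -0.835664 rad
d(omega) = 2*pi*(4135.6 - 3110.2) = 6442.7782 rad/s
tau = -(-0.835664) / 6442.7782
    = 0.1297 ms

0.1297 ms


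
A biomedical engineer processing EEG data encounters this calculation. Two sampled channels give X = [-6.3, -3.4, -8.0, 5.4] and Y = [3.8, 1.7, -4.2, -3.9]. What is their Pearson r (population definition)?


Pearson correlation coefficient (population):
r = cov(X,Y) / (std(X) * std(Y))
Mean X = -3.075, Mean Y = -0.65
Cov(X,Y) = -6.29375
Std(X) = 5.162061, Std(Y) = 3.481738
r = -0.3502

-0.3502


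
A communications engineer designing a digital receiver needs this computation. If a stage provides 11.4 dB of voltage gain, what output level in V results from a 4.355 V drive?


Output voltage from dB gain:
V_out = V_in * 10^(gain_dB / 20)
      = 4.355 * 10^(11.4 / 20)
      = 4.355 * 3.715352
      = 16.1804 V

16.1804 V


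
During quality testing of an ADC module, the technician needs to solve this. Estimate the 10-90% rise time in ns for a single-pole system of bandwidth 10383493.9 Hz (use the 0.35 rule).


Rise time from bandwidth relationship:
tr = 0.35 / BW
   = 0.35 / 10383493.9
   = 3.370734392e-08 s
   = 33.7073 ns

33.7073 ns


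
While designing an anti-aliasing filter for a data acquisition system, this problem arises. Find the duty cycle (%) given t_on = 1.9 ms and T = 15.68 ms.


Duty cycle as a percentage:
DC = (t_on / T) * 100
   = (1.9 / 15.68) * 100
   = 0.121173 * 100
   = 12.12 %

12.12 %


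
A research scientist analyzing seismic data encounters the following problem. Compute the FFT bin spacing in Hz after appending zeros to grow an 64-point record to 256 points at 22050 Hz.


Frequency resolution after zero-padding:
N_padded = 64 * 4 = 256
df = fs / N_padded
   = 22050 / 256
   = 86.1328 Hz

86.1328 Hz


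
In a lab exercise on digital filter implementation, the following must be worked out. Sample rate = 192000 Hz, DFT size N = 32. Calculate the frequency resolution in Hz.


DFT frequency resolution:
df = fs / N
   = 192000 / 32
   = 6000.0 Hz

6000.0 Hz


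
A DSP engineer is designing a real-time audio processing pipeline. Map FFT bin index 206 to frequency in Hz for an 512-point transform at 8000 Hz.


Frequency of DFT bin k:
f_k = k * fs / N
    = 206 * 8000 / 512
    = 1648000 / 512
    = 3218.75 Hz

3218.75 Hz


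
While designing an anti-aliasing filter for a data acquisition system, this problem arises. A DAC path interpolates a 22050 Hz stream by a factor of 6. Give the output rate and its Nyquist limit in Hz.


Step 1 — output sample rate after interpolation by L:
fs_out = L * fs_in = 6 * 22050 = 132300 Hz

Step 2 — Nyquist frequency of the output stream:
f_Nyq = fs_out / 2 = 132300 / 2 = 66150.0 Hz

fs_out = 132300 Hz; f_Nyquist = 66150.0 Hz


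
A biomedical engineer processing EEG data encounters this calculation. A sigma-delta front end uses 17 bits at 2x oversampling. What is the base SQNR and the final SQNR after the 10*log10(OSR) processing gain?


Step 1 — baseline SQNR at Nyquist:
SQNR_base = 6.02*N + 1.76
          = 6.02*17 + 1.76
          = 104.1 dB

Step 2 — oversampling processing gain:
G = 10*log10(OSR) = 10*log10(2) = 3.01 dB

Step 3 — total:
SQNR_total = 104.1 + 3.01 = 107.11 dB

Base SQNR = 104.1 dB; oversampled SQNR = 107.11 dB


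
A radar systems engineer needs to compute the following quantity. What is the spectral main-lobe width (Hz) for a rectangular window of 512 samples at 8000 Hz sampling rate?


Main lobe width for a rectangular window:
Width = 2 * fs / N
      = 2 * 8000 / 512
      = 16000 / 512
      = 31.25 Hz

31.25 Hz


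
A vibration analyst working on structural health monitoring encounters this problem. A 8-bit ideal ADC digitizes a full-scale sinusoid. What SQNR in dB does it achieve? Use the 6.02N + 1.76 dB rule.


Theoretical SNR for a full-scale sinusoid:
SNR = 6.02 * N + 1.76
    = 6.02 * 8 + 1.76
    = 48.16 + 1.76
    = 49.92 dB

49.92 dB


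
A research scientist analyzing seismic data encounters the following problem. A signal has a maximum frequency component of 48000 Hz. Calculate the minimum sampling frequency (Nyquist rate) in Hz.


The Nyquist rate is twice the maximum frequency component.
fs_min = 2 * fmax
      = 2 * 48000
      = 96000 Hz

96000


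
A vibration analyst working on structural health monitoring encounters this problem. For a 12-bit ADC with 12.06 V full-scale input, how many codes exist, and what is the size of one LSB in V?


Step 1 — number of quantization levels:
L = 2^N = 2^12 = 4096

Step 2 — LSB step size:
delta = Vfs / L
      = 12.06 / 4096
      = 0.00294434 V

Levels = 4096; step size = 0.00294434 V


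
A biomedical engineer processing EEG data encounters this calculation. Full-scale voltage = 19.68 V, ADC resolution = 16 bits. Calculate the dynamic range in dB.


Dynamic range from full-scale to LSB:
V_min = V_max / 2^bits = 19.68 / 2^16
DR = 20 * log10(V_max / V_min)
   = 20 * log10(2^16)
   = 20 * 16 * log10(2)
   = 96.33 dB

96.33 dB


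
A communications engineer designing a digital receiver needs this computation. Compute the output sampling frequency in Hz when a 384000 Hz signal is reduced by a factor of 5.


Decimation reduces the sample rate:
fs_out = fs_in / M
       = 384000 / 5
       = 76800.0 Hz

76800.0 Hz


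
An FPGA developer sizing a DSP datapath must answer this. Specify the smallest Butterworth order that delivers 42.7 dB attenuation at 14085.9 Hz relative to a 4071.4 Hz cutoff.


Butterworth filter order formula:
n = log10(10^(A/10) - 1) / (2 * log10(f_stop/f_pass))
10^(42.7/10) - 1 = 18619.8714
f_stop/f_pass = 14085.9 / 4071.4 = 3.4597
n = 3.9607 -> ceil = 4

4


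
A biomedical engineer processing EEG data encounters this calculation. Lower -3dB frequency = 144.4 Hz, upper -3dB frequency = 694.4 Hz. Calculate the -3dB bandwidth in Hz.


Bandwidth is the difference of -3dB frequencies:
BW = f_high - f_low
   = 694.4 - 144.4
   = 550.0 Hz

550.0 Hz


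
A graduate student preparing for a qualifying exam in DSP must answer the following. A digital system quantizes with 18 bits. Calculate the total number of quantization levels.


Number of quantization levels = 2^N
= 2^18
= 262144

262144


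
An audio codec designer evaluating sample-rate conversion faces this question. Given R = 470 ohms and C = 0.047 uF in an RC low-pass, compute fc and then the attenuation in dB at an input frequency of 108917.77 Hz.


Step 1 — cutoff frequency:
fc = 1 / (2*pi*R*C)
C = 0.047 uF = 4.7e-08 F
fc = 1 / (2*pi*470*4.7e-08)
   = 7204.841 Hz

Step 2 — magnitude at f = 108917.77 Hz:
|H(f)| = 1 / sqrt(1 + (f/fc)^2)
f/fc = 108917.77 / 7204.841 = 15.117304
|H| = 1 / sqrt(1 + 228.53288) = 0.0660051
|H|_dB = 20*log10(0.0660051) = -23.61 dB

fc = 7204.841 Hz; |H(108917.77 Hz)| = -23.61 dB


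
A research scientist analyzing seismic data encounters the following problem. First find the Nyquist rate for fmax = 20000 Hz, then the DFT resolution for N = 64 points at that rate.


Step 1 — Nyquist sampling rate:
fs = 2 * fmax = 2 * 20000 = 40000 Hz

Step 2 — DFT bin spacing:
df = fs / N = 40000 / 64 = 625.0 Hz

625.0 Hz


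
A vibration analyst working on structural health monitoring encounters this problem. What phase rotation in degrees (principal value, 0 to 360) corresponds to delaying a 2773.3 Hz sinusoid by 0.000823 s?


Phase shift from frequency and time delay:
phi = 360 * f * t_delay
    = 360 * 2773.3 * 0.000823
    = 821.67 degrees
    mod 360 = 101.67 degrees

101.67 degrees


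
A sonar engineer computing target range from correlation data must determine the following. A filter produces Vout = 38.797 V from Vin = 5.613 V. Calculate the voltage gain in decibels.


Voltage gain in dB:
G = 20 * log10(Vout / Vin)
  = 20 * log10(38.797 / 5.613)
  = 20 * log10(6.91199)
  = 20 * 0.839603
  = 16.79 dB

16.79 dB


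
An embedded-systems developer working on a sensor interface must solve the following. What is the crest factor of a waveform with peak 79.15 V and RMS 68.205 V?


Crest factor is the ratio of peak to RMS:
CF = V_peak / V_rms
   = 79.15 / 68.205
   = 1.1605

1.1605


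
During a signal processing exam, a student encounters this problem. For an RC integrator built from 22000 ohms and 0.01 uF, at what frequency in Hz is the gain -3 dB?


Cutoff frequency of a first-order RC filter:
fc = 1 / (2 * pi * R * C)
C = 0.01 uF = 1e-08 F
fc = 1 / (2 * pi * 22000 * 1e-08)
   = 1 / 0.0013823007675795
   = 723.43156 Hz

723.43156 Hz


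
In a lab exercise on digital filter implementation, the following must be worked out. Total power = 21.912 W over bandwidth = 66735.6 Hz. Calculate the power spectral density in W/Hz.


Power spectral density:
PSD = P / BW
    = 21.912 / 66735.6
    = 0.00032834 W/Hz

0.00032834 W/Hz


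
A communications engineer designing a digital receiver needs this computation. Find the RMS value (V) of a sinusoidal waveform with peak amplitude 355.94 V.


RMS voltage for a sinusoidal waveform:
V_rms = V_peak / sqrt(2)
      = 355.94 / 1.414214
      = 251.688 V

251.688 V


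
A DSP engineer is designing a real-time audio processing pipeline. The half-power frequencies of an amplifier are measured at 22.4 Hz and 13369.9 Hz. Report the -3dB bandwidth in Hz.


Bandwidth is the difference of -3dB frequencies:
BW = f_high - f_low
   = 13369.9 - 22.4
   = 13347.5 Hz

13347.5 Hz


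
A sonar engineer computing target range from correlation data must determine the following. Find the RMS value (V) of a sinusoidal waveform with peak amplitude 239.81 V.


RMS voltage for a sinusoidal waveform:
V_rms = V_peak / sqrt(2)
      = 239.81 / 1.414214
      = 169.571 V

169.571 V


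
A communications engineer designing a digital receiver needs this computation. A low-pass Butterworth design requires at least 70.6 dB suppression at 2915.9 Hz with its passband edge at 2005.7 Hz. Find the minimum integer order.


Butterworth filter order formula:
n = log10(10^(A/10) - 1) / (2 * log10(f_stop/f_pass))
10^(70.6/10) - 1 = 11481535.215
f_stop/f_pass = 2915.9 / 2005.7 = 1.4538
n = 21.7222 -> ceil = 22

22


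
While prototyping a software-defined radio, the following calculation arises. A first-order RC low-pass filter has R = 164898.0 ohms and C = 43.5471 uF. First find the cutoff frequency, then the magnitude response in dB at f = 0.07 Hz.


Step 1 — cutoff frequency:
fc = 1 / (2*pi*R*C)
C = 43.5471 uF = 4.35471e-05 F
fc = 1 / (2*pi*164898.0*4.35471e-05)
   = 0.0221639 Hz

Step 2 — magnitude at f = 0.07 Hz:
|H(f)| = 1 / sqrt(1 + (f/fc)^2)
f/fc = 0.07 / 0.0221639 = 3.158289
|H| = 1 / sqrt(1 + 9.974789) = 0.3018575
|H|_dB = 20*log10(0.3018575) = -10.4 dB

fc = 0.0221639 Hz; |H(0.07 Hz)| = -10.4 dB


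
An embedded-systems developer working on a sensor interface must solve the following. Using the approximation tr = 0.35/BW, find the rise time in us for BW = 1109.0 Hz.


Rise time from bandwidth relationship:
tr = 0.35 / BW
   = 0.35 / 1109.0
   = 0.0003155996393 s
   = 315.5996 us

315.5996 us


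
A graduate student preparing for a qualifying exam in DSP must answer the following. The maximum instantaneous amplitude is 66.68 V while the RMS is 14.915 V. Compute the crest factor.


Crest factor is the ratio of peak to RMS:
CF = V_peak / V_rms
   = 66.68 / 14.915
   = 4.4707

4.4707


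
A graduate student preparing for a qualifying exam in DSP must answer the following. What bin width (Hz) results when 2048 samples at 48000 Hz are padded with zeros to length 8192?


Frequency resolution after zero-padding:
N_padded = 2048 * 4 = 8192
df = fs / N_padded
   = 48000 / 8192
   = 5.8594 Hz

5.8594 Hz


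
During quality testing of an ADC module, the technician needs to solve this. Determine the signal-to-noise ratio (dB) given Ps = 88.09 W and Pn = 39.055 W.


SNR in decibels:
SNR = 10 * log10(Ps / Pn)
    = 10 * log10(88.09 / 39.055)
    = 10 * log10(2.2555)
    = 10 * 0.3532
    = 3.53 dB

3.53 dB


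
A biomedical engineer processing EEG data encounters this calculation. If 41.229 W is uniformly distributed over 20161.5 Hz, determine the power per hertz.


Power spectral density:
PSD = P / BW
    = 41.229 / 20161.5
    = 0.00204494 W/Hz

0.00204494 W/Hz


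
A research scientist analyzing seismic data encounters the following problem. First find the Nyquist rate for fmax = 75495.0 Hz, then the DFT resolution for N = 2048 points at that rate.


Step 1 — Nyquist sampling rate:
fs = 2 * fmax = 2 * 75495.0 = 150990.0 Hz

Step 2 — DFT bin spacing:
df = fs / N = 150990.0 / 2048 = 73.7256 Hz

73.7256 Hz


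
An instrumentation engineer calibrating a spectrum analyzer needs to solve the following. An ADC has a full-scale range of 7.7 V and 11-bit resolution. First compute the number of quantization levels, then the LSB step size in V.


Step 1 — number of quantization levels:
L = 2^N = 2^11 = 2048

Step 2 — LSB step size:
delta = Vfs / L
      = 7.7 / 2048
      = 0.00375977 V

Levels = 2048; step size = 0.00375977 V


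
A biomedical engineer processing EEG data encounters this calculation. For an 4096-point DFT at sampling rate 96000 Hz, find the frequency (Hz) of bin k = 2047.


Frequency of DFT bin k:
f_k = k * fs / N
    = 2047 * 96000 / 4096
    = 196512000 / 4096
    = 47976.562 Hz

47976.562 Hz


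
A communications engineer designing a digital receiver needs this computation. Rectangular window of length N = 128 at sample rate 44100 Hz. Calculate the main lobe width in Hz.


Main lobe width for a rectangular window:
Width = 2 * fs / N
      = 2 * 44100 / 128
      = 88200 / 128
      = 689.062 Hz

689.062 Hz


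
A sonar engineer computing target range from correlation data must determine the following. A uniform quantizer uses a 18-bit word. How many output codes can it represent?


Number of quantization levels = 2^N
= 2^18
= 262144

262144


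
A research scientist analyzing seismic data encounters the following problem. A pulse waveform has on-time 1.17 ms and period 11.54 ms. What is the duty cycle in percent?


Duty cycle as a percentage:
DC = (t_on / T) * 100
   = (1.17 / 11.54) * 100
   = 0.101386 * 100
   = 10.14 %

10.14 %
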